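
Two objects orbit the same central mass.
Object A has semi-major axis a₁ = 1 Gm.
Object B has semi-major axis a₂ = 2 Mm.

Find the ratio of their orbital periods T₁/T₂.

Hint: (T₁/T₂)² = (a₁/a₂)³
a₁ = 1 Gm = 1 × 10^9 m
a₂ = 2 Mm = 2 × 10^6 m
a₁/a₂ = 500
T₁/T₂ = (a₁/a₂)^(3/2) = (500)^1.5 = 11180.3

Final answer: T₁/T₂ = 1.118 × 10^4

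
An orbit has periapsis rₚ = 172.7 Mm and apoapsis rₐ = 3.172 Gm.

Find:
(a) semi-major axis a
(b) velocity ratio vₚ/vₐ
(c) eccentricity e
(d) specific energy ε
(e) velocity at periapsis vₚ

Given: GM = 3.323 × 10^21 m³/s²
rₚ = 172.7 Mm = 1.727 × 10^8 m
rₐ = 3.172 Gm = 3.172 × 10^9 m
GM = 3.323 × 10^21 m³/s²
a = (rₚ + rₐ)/2 = 1.67235 × 10^9 m
e = (rₐ − rₚ)/(rₐ + rₚ) = (2.9993 × 10^9) / (3.3447 × 10^9) = 0.896732
(a) a = 1.67235 × 10^9 m ≈ 1.672 Gm
(b) vₚ/vₐ = rₐ/rₚ (angular momentum) = (3.172 × 10^9) / (1.727 × 10^8) = 18.3671 ≈ 18.37
(c) e = 0.896732 ≈ 0.8967
(d) 2a = 3.3447 × 10^9 m;  ε = −GM/(2a) = -9.93512 × 10^11 J/kg ≈ -993.5 GJ/kg
(e) vₚ² = GM (2/rₚ − 1/a) = 3.323 × 10^21 × (1.15808 × 10^-8 − 5.97961 × 10^-10) = 3.64959 × 10^13 m²/s²;  vₚ = 6.04118 × 10^6 m/s ≈ 6041 km/s

Final answer:
(a) semi-major axis a = 1.672 Gm
(b) velocity ratio vₚ/vₐ = 18.37
(c) eccentricity e = 0.8967
(d) specific energy ε = -993.5 GJ/kg
(e) velocity at periapsis vₚ = 6041 km/s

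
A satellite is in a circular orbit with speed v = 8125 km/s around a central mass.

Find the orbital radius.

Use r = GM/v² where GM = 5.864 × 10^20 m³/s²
v = 8125 km/s = 8.125 × 10^6 m/s
GM = 5.864 × 10^20 m³/s²
v² = 6.60156 × 10^13 m²/s²
r = GM/v² = (5.864 × 10^20) / (6.60156 × 10^13) = 8.88275 × 10^6 m ≈ 8.883 × 10^6 m

Final answer: 8.883 × 10^6 m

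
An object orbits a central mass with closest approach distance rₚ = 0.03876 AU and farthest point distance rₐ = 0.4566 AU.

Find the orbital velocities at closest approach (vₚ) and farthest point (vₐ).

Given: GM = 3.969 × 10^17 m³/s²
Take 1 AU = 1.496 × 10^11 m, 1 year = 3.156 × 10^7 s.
rₚ = 0.03876 AU = 5.7985 × 10^9 m
rₐ = 0.4566 AU = 6.83074 × 10^10 m
GM = 3.969 × 10^17 m³/s²
a = (rₚ + rₐ)/2 = 3.70529 × 10^10 m
Vis-viva: v² = GM (2/r − 1/a)
vₚ² = 3.969 × 10^17 × (3.44917 × 10^-10 − 2.69884 × 10^-11) = 1.26186 × 10^8 m²/s²
vₚ = 11233.2 m/s ≈ 2.37 AU/year
vₐ² = 3.969 × 10^17 × (2.92794 × 10^-11 − 2.69884 × 10^-11) = 909298 m²/s²
vₐ = 953.571 m/s ≈ 0.2012 AU/year

Final answer: vₚ = 2.37 AU/year, vₐ = 0.2012 AU/year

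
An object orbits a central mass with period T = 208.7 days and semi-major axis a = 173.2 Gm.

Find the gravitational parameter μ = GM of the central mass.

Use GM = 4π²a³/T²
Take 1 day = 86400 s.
T = 208.7 days = 1.80317 × 10^7 s
a = 173.2 Gm = 1.732 × 10^11 m
a³ = 5.1957 × 10^33 m³
T² = 3.25141 × 10^14 s²
GM = 4π² × (5.1957 × 10^33) / (3.25141 × 10^14) = 6.30857 × 10^20 m³/s²
GM ≈ 6.309 × 10^20 m³/s²

Final answer: GM = 6.309 × 10^20 m³/s²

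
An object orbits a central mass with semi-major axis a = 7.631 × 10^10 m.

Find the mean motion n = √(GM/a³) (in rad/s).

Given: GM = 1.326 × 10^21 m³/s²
a = 7.631 × 10^10 m
GM = 1.326 × 10^21 m³/s²
a³ = 4.4437 × 10^32 m³
GM/a³ = (1.326 × 10^21) / (4.4437 × 10^32) = 2.984 × 10^-12 s⁻²
n = √(GM/a³) = 1.72743 × 10^-6 rad/s ≈ 1.727 × 10^-6 rad/s

Final answer: n = 1.727 × 10^-6 rad/s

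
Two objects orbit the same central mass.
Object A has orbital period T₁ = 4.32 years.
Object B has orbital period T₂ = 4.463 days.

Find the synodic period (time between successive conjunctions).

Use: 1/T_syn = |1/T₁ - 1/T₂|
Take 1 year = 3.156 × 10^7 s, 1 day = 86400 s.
T₁ = 4.32 years = 1.36339 × 10^8 s
T₂ = 4.463 days = 385603 s
1/T₁ = 7.33465 × 10^-9 s⁻¹
1/T₂ = 2.59334 × 10^-6 s⁻¹
|1/T₁ − 1/T₂| = 2.586 × 10^-6 s⁻¹
T_syn = 1 / |1/T₁ − 1/T₂| = 386697 s ≈ 4.476 days

Final answer: T_syn = 4.476 days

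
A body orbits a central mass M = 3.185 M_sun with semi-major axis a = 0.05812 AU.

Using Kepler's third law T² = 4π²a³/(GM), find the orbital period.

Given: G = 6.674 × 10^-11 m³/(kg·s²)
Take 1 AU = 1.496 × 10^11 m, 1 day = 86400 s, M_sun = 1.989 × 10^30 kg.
M = 3.185 M_sun = 6.33497 × 10^30 kg
GM = G × M = 6.674 × 10^-11 × 6.33497 × 10^30 = 4.22796 × 10^20 m³/s²
a = 0.05812 AU = 8.69475 × 10^9 m
a³ = 6.57312 × 10^29 m³
T = 2π √(a³/GM) = 2π √((6.57312 × 10^29) / (4.22796 × 10^20)) = 2π × 39429.4 s
T = 247742 s ≈ 2.867 days

Final answer: 2.867 days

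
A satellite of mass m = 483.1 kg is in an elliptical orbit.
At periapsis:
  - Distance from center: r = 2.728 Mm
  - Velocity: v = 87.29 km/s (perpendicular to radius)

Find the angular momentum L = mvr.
r = 2.728 Mm = 2.728 × 10^6 m
v = 87.29 km/s = 87290 m/s
vr = 87290 × 2.728 × 10^6 = 2.38127 × 10^11 m²/s
L = m × vr = 483.1 × 2.38127 × 10^11 = 1.15039 × 10^14 kg·m²/s ≈ 1.15 × 10^14 kg·m²/s

Final answer: L = 1.15 × 10^14 kg·m²/s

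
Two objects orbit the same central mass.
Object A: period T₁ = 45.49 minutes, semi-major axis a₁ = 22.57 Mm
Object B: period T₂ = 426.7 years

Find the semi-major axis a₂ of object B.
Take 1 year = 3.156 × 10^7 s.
T₁ = 45.49 minutes = 2729.4 s
T₂ = 426.7 years = 1.34667 × 10^10 s
a₁ = 22.57 Mm = 2.257 × 10^7 m
Kepler's third law: (T₂/T₁)² = (a₂/a₁)³  ⇒  a₂ = a₁ (T₂/T₁)^(2/3)
T₂/T₁ = 4.93392 × 10^6
(T₂/T₁)^(2/3) = 28982
a₂ = 2.257 × 10^7 m × 28982 = 6.54124 × 10^11 m ≈ 654.1 Gm

Final answer: a₂ = 654.1 Gm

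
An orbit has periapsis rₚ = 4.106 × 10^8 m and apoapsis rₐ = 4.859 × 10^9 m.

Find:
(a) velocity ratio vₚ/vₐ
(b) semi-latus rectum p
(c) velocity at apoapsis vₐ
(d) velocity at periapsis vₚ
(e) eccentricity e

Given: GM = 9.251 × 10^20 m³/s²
rₚ = 4.106 × 10^8 m
rₐ = 4.859 × 10^9 m
GM = 9.251 × 10^20 m³/s²
a = (rₚ + rₐ)/2 = 2.6348 × 10^9 m
e = (rₐ − rₚ)/(rₐ + rₚ) = (4.4484 × 10^9) / (5.2696 × 10^9) = 0.844163
(a) vₚ/vₐ = rₐ/rₚ (angular momentum) = (4.859 × 10^9) / (4.106 × 10^8) = 11.8339 ≈ 11.83
(b) 1 − e² = 0.287389;  p = a(1 − e²) = 2.6348 × 10^9 × 0.287389 = 7.57213 × 10^8 m ≈ 7.572 × 10^8 m
(c) vₐ² = GM (2/rₐ − 1/a) = 9.251 × 10^20 × (4.11607 × 10^-10 − 3.79535 × 10^-10) = 2.96697 × 10^10 m²/s²;  vₐ = 172249 m/s ≈ 172.2 km/s
(d) vₚ² = GM (2/rₚ − 1/a) = 9.251 × 10^20 × (4.87092 × 10^-9 − 3.79535 × 10^-10) = 4.15498 × 10^12 m²/s²;  vₚ = 2.03838 × 10^6 m/s ≈ 2038 km/s
(e) e = 0.844163 ≈ 0.8442

Final answer:
(a) velocity ratio vₚ/vₐ = 11.83
(b) semi-latus rectum p = 7.572 × 10^8 m
(c) velocity at apoapsis vₐ = 172.2 km/s
(d) velocity at periapsis vₚ = 2038 km/s
(e) eccentricity e = 0.8442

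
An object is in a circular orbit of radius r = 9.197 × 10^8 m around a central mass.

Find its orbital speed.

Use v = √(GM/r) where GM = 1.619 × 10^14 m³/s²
r = 9.197 × 10^8 m
GM = 1.619 × 10^14 m³/s²
GM/r = (1.619 × 10^14) / (9.197 × 10^8) = 176036 m²/s²
v = √(GM/r) = 419.566 m/s ≈ 419.6 m/s

Final answer: 419.6 m/s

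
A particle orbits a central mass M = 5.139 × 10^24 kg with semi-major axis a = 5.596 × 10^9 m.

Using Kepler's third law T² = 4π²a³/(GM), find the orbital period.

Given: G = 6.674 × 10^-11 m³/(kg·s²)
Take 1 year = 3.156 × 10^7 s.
M = 5.139 × 10^24 kg
GM = G × M = 6.674 × 10^-11 × 5.139 × 10^24 = 3.42977 × 10^14 m³/s²
a = 5.596 × 10^9 m
a³ = 1.7524 × 10^29 m³
T = 2π √(a³/GM) = 2π √((1.7524 × 10^29) / (3.42977 × 10^14)) = 2π × 2.26039 × 10^7 s
T = 1.42025 × 10^8 s ≈ 4.5 years

Final answer: 4.5 years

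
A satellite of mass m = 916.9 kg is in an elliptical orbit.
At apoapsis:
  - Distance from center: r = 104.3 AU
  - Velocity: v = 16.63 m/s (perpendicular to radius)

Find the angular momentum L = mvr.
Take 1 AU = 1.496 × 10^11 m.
r = 104.3 AU = 1.56033 × 10^13 m
v = 16.63 m/s
vr = 16.63 × 1.56033 × 10^13 = 2.59483 × 10^14 m²/s
L = m × vr = 916.9 × 2.59483 × 10^14 = 2.3792 × 10^17 kg·m²/s ≈ 2.379 × 10^17 kg·m²/s

Final answer: L = 2.379 × 10^17 kg·m²/s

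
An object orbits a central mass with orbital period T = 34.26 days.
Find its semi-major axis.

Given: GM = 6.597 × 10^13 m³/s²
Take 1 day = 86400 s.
T = 34.26 days = 2.96006 × 10^6 s
GM = 6.597 × 10^13 m³/s²
Kepler's third law: a³ = GM T² / (4π²)
T² = 8.76198 × 10^12 s²
a³ = (6.597 × 10^13) × (8.76198 × 10^12) / (4π²) = 1.46416 × 10^25 m³
a = (a³)^(1/3) = 2.44641 × 10^8 m ≈ 244.6 Mm

Final answer: 244.6 Mm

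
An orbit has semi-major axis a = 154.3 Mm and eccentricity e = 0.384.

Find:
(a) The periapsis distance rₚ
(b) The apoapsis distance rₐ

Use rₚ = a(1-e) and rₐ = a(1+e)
a = 154.3 Mm = 1.543 × 10^8 m
e = 0.384:  1 − e = 0.616,  1 + e = 1.384
(a) rₚ = a(1 − e) = 1.543 × 10^8 m × 0.616 = 9.50488 × 10^7 m ≈ 95.05 Mm
(b) rₐ = a(1 + e) = 1.543 × 10^8 m × 1.384 = 2.13551 × 10^8 m ≈ 213.6 Mm

Final answer:
(a) rₚ = 95.05 Mm
(b) rₐ = 213.6 Mm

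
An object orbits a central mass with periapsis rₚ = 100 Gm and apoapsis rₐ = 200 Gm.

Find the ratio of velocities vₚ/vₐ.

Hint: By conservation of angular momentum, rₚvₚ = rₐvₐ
rₚ = 100 Gm = 1 × 10^11 m
rₐ = 200 Gm = 2 × 10^11 m
rₚvₚ = rₐvₐ  ⇒  vₚ/vₐ = rₐ/rₚ
vₚ/vₐ = (2 × 10^11) / (1 × 10^11) = 2

Final answer: vₚ/vₐ = 2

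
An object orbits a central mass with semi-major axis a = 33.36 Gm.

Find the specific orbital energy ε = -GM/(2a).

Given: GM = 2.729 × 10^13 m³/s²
a = 33.36 Gm = 3.336 × 10^10 m
GM = 2.729 × 10^13 m³/s²
2a = 6.672 × 10^10 m
ε = −GM/(2a) = -409.023 J/kg ≈ -409 J/kg

Final answer: -409 J/kg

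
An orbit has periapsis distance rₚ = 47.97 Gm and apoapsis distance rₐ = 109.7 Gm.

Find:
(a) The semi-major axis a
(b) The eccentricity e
rₚ = 47.97 Gm = 4.797 × 10^10 m
rₐ = 109.7 Gm = 1.097 × 10^11 m
(a) a = (rₚ + rₐ)/2 = 7.8835 × 10^10 m ≈ 78.83 Gm
(b) e = (rₐ − rₚ)/(rₐ + rₚ) = (6.173 × 10^10) / (1.5767 × 10^11) = 0.391514

Final answer:
(a) a = 78.83 Gm
(b) e = 0.3915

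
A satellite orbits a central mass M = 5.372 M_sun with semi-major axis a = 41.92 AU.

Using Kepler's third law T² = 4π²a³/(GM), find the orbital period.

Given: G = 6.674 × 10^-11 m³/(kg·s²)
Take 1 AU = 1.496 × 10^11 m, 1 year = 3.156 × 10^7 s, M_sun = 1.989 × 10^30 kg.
M = 5.372 M_sun = 1.06849 × 10^31 kg
GM = G × M = 6.674 × 10^-11 × 1.06849 × 10^31 = 7.13111 × 10^20 m³/s²
a = 41.92 AU = 6.27123 × 10^12 m
a³ = 2.46637 × 10^38 m³
T = 2π √(a³/GM) = 2π √((2.46637 × 10^38) / (7.13111 × 10^20)) = 2π × 5.88099 × 10^8 s
T = 3.69514 × 10^9 s ≈ 117.1 years

Final answer: 117.1 years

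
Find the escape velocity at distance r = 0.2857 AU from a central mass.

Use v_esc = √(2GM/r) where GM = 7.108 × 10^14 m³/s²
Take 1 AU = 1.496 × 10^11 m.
r = 0.2857 AU = 4.27407 × 10^10 m
GM = 7.108 × 10^14 m³/s²
2GM/r = 2 × (7.108 × 10^14) / (4.27407 × 10^10) = 33261 m²/s²
v_esc = √(2GM/r) = 182.376 m/s ≈ 182.4 m/s

Final answer: 182.4 m/s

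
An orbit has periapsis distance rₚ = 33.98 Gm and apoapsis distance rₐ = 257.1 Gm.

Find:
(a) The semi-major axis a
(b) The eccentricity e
rₚ = 33.98 Gm = 3.398 × 10^10 m
rₐ = 257.1 Gm = 2.571 × 10^11 m
(a) a = (rₚ + rₐ)/2 = 1.4554 × 10^11 m ≈ 145.5 Gm
(b) e = (rₐ − rₚ)/(rₐ + rₚ) = (2.2312 × 10^11) / (2.9108 × 10^11) = 0.766525

Final answer:
(a) a = 145.5 Gm
(b) e = 0.7665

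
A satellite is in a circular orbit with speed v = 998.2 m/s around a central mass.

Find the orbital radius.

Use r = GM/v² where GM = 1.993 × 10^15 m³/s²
v = 998.2 m/s
GM = 1.993 × 10^15 m³/s²
v² = 996403 m²/s²
r = GM/v² = (1.993 × 10^15) / 996403 = 2.00019 × 10^9 m ≈ 2 Gm

Final answer: 2 Gm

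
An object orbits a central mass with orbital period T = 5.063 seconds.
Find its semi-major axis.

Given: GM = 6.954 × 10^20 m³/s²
T = 5.063 seconds
GM = 6.954 × 10^20 m³/s²
Kepler's third law: a³ = GM T² / (4π²)
T² = 25.634 s²
a³ = (6.954 × 10^20) × 25.634 / (4π²) = 4.51534 × 10^20 m³
a = (a³)^(1/3) = 7.67179 × 10^6 m ≈ 7.672 Mm

Final answer: 7.672 Mm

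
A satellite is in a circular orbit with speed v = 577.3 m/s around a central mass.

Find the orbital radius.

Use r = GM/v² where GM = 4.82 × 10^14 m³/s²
v = 577.3 m/s
GM = 4.82 × 10^14 m³/s²
v² = 333275 m²/s²
r = GM/v² = (4.82 × 10^14) / 333275 = 1.44625 × 10^9 m ≈ 1.446 Gm

Final answer: 1.446 Gm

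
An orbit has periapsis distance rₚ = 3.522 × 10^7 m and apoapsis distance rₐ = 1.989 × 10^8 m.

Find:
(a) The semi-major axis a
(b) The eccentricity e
rₚ = 3.522 × 10^7 m
rₐ = 1.989 × 10^8 m
(a) a = (rₚ + rₐ)/2 = 1.1706 × 10^8 m ≈ 1.171 × 10^8 m
(b) e = (rₐ − rₚ)/(rₐ + rₚ) = (1.6368 × 10^8) / (2.3412 × 10^8) = 0.699129

Final answer:
(a) a = 1.171 × 10^8 m
(b) e = 0.6991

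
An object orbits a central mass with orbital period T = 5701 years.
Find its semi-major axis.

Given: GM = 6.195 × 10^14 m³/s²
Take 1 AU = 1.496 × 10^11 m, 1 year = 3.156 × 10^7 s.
T = 5701 years = 1.79924 × 10^11 s
GM = 6.195 × 10^14 m³/s²
Kepler's third law: a³ = GM T² / (4π²)
T² = 3.23725 × 10^22 s²
a³ = (6.195 × 10^14) × (3.23725 × 10^22) / (4π²) = 5.07993 × 10^35 m³
a = (a³)^(1/3) = 7.97908 × 10^11 m ≈ 5.334 AU

Final answer: 5.334 AU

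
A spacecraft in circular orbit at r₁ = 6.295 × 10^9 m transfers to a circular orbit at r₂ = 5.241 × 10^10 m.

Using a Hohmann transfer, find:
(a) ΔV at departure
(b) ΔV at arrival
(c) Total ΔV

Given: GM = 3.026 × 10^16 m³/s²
r₁ = 6.295 × 10^9 m
r₂ = 5.241 × 10^10 m
GM = 3.026 × 10^16 m³/s²
Transfer ellipse: a_t = (r₁ + r₂)/2 = 2.93525 × 10^10 m
Circular speed at r₁: v₁ = √(GM/r₁) = 2192.48 m/s
Transfer speed at r₁ (periapsis): v₁ₜ = √(GM(2/r₁ − 1/a_t)) = 2929.69 m/s
(a) ΔV₁ = v₁ₜ − v₁ = 737.202 m/s ≈ 737.2 m/s
Circular speed at r₂: v₂ = √(GM/r₂) = 759.849 m/s
Transfer speed at r₂ (apoapsis): v₂ₜ = √(GM(2/r₂ − 1/a_t)) = 351.887 m/s
(b) ΔV₂ = v₂ − v₂ₜ = 407.963 m/s ≈ 408 m/s
(c) ΔV_total = ΔV₁ + ΔV₂ = 1145.16 m/s ≈ 1.145 km/s

Final answer:
(a) ΔV₁ = 737.2 m/s
(b) ΔV₂ = 408 m/s
(c) ΔV_total = 1.145 km/s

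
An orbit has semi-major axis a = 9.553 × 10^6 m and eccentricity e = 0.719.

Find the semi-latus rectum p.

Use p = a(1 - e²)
a = 9.553 × 10^6 m
e = 0.719,  e² = 0.516961,  1 − e² = 0.483039
p = a(1 − e²) = 9.553 × 10^6 m × 0.483039 = 4.61447 × 10^6 m ≈ 4.614 × 10^6 m

Final answer: p = 4.614 × 10^6 m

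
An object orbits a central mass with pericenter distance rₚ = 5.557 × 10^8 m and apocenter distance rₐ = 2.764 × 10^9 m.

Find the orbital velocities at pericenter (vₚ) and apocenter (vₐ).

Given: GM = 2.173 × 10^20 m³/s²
rₚ = 5.557 × 10^8 m
rₐ = 2.764 × 10^9 m
GM = 2.173 × 10^20 m³/s²
a = (rₚ + rₐ)/2 = 1.65985 × 10^9 m
Vis-viva: v² = GM (2/r − 1/a)
vₚ² = 2.173 × 10^20 × (3.59906 × 10^-9 − 6.02464 × 10^-10) = 6.51161 × 10^11 m²/s²
vₚ = 806946 m/s ≈ 806.9 km/s
vₐ² = 2.173 × 10^20 × (7.23589 × 10^-10 − 6.02464 × 10^-10) = 2.63204 × 10^10 m²/s²
vₐ = 162236 m/s ≈ 162.2 km/s

Final answer: vₚ = 806.9 km/s, vₐ = 162.2 km/s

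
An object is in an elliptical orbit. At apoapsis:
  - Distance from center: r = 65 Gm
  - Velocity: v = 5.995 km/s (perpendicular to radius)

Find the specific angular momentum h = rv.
r = 65 Gm = 6.5 × 10^10 m
v = 5.995 km/s = 5995 m/s
h = rv = 6.5 × 10^10 × 5995 = 3.89675 × 10^14 m²/s ≈ 3.897 × 10^14 m²/s

Final answer: h = 3.897 × 10^14 m²/s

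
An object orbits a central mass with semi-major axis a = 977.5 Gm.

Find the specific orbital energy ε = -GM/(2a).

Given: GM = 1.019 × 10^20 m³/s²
a = 977.5 Gm = 9.775 × 10^11 m
GM = 1.019 × 10^20 m³/s²
2a = 1.955 × 10^12 m
ε = −GM/(2a) = -5.21228 × 10^7 J/kg ≈ -52.12 MJ/kg

Final answer: -52.12 MJ/kg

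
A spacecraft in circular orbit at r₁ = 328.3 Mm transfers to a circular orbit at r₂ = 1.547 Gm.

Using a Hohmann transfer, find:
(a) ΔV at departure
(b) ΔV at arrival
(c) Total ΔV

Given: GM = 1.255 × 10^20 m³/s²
r₁ = 328.3 Mm = 3.283 × 10^8 m
r₂ = 1.547 Gm = 1.547 × 10^9 m
GM = 1.255 × 10^20 m³/s²
Transfer ellipse: a_t = (r₁ + r₂)/2 = 9.3765 × 10^8 m
Circular speed at r₁: v₁ = √(GM/r₁) = 618282 m/s
Transfer speed at r₁ (periapsis): v₁ₜ = √(GM(2/r₁ − 1/a_t)) = 794166 m/s
(a) ΔV₁ = v₁ₜ − v₁ = 175884 m/s ≈ 175.9 km/s
Circular speed at r₂: v₂ = √(GM/r₂) = 284824 m/s
Transfer speed at r₂ (apoapsis): v₂ₜ = √(GM(2/r₂ − 1/a_t)) = 168536 m/s
(b) ΔV₂ = v₂ − v₂ₜ = 116288 m/s ≈ 116.3 km/s
(c) ΔV_total = ΔV₁ + ΔV₂ = 292173 m/s ≈ 292.2 km/s

Final answer:
(a) ΔV₁ = 175.9 km/s
(b) ΔV₂ = 116.3 km/s
(c) ΔV_total = 292.2 km/s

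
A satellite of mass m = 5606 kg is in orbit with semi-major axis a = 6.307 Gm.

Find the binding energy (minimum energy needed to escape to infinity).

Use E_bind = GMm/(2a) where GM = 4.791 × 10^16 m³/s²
a = 6.307 Gm = 6.307 × 10^9 m
GM = 4.791 × 10^16 m³/s²
m = 5606 kg
GMm = 4.791 × 10^16 × 5606 = 2.68583 × 10^20 m³·kg/s²
2a = 1.2614 × 10^10 m
E_bind = GMm/(2a) = 2.12925 × 10^10 J ≈ 21.29 GJ

Final answer: 21.29 GJ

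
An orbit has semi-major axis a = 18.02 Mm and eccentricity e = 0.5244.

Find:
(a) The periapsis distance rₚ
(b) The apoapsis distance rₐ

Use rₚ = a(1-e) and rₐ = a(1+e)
a = 18.02 Mm = 1.802 × 10^7 m
e = 0.5244:  1 − e = 0.4756,  1 + e = 1.5244
(a) rₚ = a(1 − e) = 1.802 × 10^7 m × 0.4756 = 8.57031 × 10^6 m ≈ 8.57 Mm
(b) rₐ = a(1 + e) = 1.802 × 10^7 m × 1.5244 = 2.74697 × 10^7 m ≈ 27.47 Mm

Final answer:
(a) rₚ = 8.57 Mm
(b) rₐ = 27.47 Mm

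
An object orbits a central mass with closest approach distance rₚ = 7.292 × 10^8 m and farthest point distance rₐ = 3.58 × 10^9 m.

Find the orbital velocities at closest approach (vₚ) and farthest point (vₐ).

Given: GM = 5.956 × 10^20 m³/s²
rₚ = 7.292 × 10^8 m
rₐ = 3.58 × 10^9 m
GM = 5.956 × 10^20 m³/s²
a = (rₚ + rₐ)/2 = 2.1546 × 10^9 m
Vis-viva: v² = GM (2/r − 1/a)
vₚ² = 5.956 × 10^20 × (2.74273 × 10^-9 − 4.64123 × 10^-10) = 1.35714 × 10^12 m²/s²
vₚ = 1.16496 × 10^6 m/s ≈ 1165 km/s
vₐ² = 5.956 × 10^20 × (5.58659 × 10^-10 − 4.64123 × 10^-10) = 5.63056 × 10^10 m²/s²
vₐ = 237288 m/s ≈ 237.3 km/s

Final answer: vₚ = 1165 km/s, vₐ = 237.3 km/s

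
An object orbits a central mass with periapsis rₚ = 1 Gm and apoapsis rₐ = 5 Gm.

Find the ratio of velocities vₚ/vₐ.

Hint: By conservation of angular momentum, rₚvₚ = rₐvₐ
rₚ = 1 Gm = 1 × 10^9 m
rₐ = 5 Gm = 5 × 10^9 m
rₚvₚ = rₐvₐ  ⇒  vₚ/vₐ = rₐ/rₚ
vₚ/vₐ = (5 × 10^9) / (1 × 10^9) = 5

Final answer: vₚ/vₐ = 5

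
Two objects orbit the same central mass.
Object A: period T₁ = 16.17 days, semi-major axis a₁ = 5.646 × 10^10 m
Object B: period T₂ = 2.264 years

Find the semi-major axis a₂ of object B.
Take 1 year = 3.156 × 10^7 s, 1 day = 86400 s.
T₁ = 16.17 days = 1.39709 × 10^6 s
T₂ = 2.264 years = 7.14518 × 10^7 s
a₁ = 5.646 × 10^10 m
Kepler's third law: (T₂/T₁)² = (a₂/a₁)³  ⇒  a₂ = a₁ (T₂/T₁)^(2/3)
T₂/T₁ = 51.1434
(T₂/T₁)^(2/3) = 13.7782
a₂ = 5.646 × 10^10 m × 13.7782 = 7.77918 × 10^11 m ≈ 7.779 × 10^11 m

Final answer: a₂ = 7.779 × 10^11 m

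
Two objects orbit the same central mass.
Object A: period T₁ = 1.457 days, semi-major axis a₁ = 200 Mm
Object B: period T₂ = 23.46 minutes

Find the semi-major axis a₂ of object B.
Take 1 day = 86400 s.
T₁ = 1.457 days = 125885 s
T₂ = 23.46 minutes = 1407.6 s
a₁ = 200 Mm = 2 × 10^8 m
Kepler's third law: (T₂/T₁)² = (a₂/a₁)³  ⇒  a₂ = a₁ (T₂/T₁)^(2/3)
T₂/T₁ = 0.0111817
(T₂/T₁)^(2/3) = 0.0500039
a₂ = 2 × 10^8 m × 0.0500039 = 1.00008 × 10^7 m ≈ 10 Mm

Final answer: a₂ = 10 Mm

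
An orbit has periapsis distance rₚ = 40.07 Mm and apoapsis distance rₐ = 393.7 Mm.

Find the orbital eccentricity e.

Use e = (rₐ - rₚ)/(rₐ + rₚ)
rₚ = 40.07 Mm = 4.007 × 10^7 m
rₐ = 393.7 Mm = 3.937 × 10^8 m
rₐ − rₚ = 3.5363 × 10^8 m
rₐ + rₚ = 4.3377 × 10^8 m
e = (rₐ − rₚ)/(rₐ + rₚ) = 0.815248

Final answer: e = 0.8152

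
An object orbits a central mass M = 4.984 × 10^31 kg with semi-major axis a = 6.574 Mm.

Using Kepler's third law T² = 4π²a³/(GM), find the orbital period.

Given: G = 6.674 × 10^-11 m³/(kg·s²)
M = 4.984 × 10^31 kg
GM = G × M = 6.674 × 10^-11 × 4.984 × 10^31 = 3.32632 × 10^21 m³/s²
a = 6.574 Mm = 6.574 × 10^6 m
a³ = 2.84112 × 10^20 m³
T = 2π √(a³/GM) = 2π √((2.84112 × 10^20) / (3.32632 × 10^21)) = 2π × 0.292255 s
T = 1.83629 s ≈ 1.836 seconds

Final answer: 1.836 seconds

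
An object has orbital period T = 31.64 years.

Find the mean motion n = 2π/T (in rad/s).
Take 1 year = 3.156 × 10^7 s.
T = 31.64 years = 9.98558 × 10^8 s
n = 2π / (9.98558 × 10^8 s) = 6.29226 × 10^-9 rad/s ≈ 6.292 × 10^-9 rad/s

Final answer: n = 6.292 × 10^-9 rad/s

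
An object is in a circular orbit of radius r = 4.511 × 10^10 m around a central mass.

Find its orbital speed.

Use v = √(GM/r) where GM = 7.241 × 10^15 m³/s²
r = 4.511 × 10^10 m
GM = 7.241 × 10^15 m³/s²
GM/r = (7.241 × 10^15) / (4.511 × 10^10) = 160519 m²/s²
v = √(GM/r) = 400.648 m/s ≈ 400.6 m/s

Final answer: 400.6 m/s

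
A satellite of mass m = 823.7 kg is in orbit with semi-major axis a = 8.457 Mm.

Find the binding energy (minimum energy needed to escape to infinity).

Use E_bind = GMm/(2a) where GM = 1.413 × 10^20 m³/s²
a = 8.457 Mm = 8.457 × 10^6 m
GM = 1.413 × 10^20 m³/s²
m = 823.7 kg
GMm = 1.413 × 10^20 × 823.7 = 1.16389 × 10^23 m³·kg/s²
2a = 1.6914 × 10^7 m
E_bind = GMm/(2a) = 6.88121 × 10^15 J ≈ 6.881 PJ

Final answer: 6.881 PJ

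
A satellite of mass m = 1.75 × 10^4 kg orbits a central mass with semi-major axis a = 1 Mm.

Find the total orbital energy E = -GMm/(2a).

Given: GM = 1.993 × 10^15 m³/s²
a = 1 Mm = 1 × 10^6 m
GM = 1.993 × 10^15 m³/s²
2a = 2 × 10^6 m
GMm = 1.993 × 10^15 × 17500 = 3.48775 × 10^19 m³·kg/s²
E = −GMm/(2a) = -1.74388 × 10^13 J ≈ -17.44 TJ

Final answer: -17.44 TJ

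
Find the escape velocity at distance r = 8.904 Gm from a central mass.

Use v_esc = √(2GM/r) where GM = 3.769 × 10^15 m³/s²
r = 8.904 Gm = 8.904 × 10^9 m
GM = 3.769 × 10^15 m³/s²
2GM/r = 2 × (3.769 × 10^15) / (8.904 × 10^9) = 846586 m²/s²
v_esc = √(2GM/r) = 920.101 m/s ≈ 920.1 m/s

Final answer: 920.1 m/s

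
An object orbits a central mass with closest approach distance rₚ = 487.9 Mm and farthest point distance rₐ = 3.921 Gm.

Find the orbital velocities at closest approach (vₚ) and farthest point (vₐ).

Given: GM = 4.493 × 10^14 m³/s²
rₚ = 487.9 Mm = 4.879 × 10^8 m
rₐ = 3.921 Gm = 3.921 × 10^9 m
GM = 4.493 × 10^14 m³/s²
a = (rₚ + rₐ)/2 = 2.20445 × 10^9 m
Vis-viva: v² = GM (2/r − 1/a)
vₚ² = 4.493 × 10^14 × (4.0992 × 10^-9 − 4.53628 × 10^-10) = 1.63796 × 10^6 m²/s²
vₚ = 1279.83 m/s ≈ 1.28 km/s
vₐ² = 4.493 × 10^14 × (5.10074 × 10^-10 − 4.53628 × 10^-10) = 25361.2 m²/s²
vₐ = 159.252 m/s ≈ 159.3 m/s

Final answer: vₚ = 1.28 km/s, vₐ = 159.3 m/s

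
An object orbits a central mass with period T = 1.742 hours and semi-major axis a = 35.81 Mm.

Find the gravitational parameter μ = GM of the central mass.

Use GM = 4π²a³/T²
T = 1.742 hours = 6271.2 s
a = 35.81 Mm = 3.581 × 10^7 m
a³ = 4.59212 × 10^22 m³
T² = 3.93279 × 10^7 s²
GM = 4π² × (4.59212 × 10^22) / (3.93279 × 10^7) = 4.60969 × 10^16 m³/s²
GM ≈ 4.61 × 10^16 m³/s²

Final answer: GM = 4.61 × 10^16 m³/s²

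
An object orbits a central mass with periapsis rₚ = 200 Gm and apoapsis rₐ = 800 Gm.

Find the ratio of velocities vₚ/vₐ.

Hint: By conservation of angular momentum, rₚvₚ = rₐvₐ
rₚ = 200 Gm = 2 × 10^11 m
rₐ = 800 Gm = 8 × 10^11 m
rₚvₚ = rₐvₐ  ⇒  vₚ/vₐ = rₐ/rₚ
vₚ/vₐ = (8 × 10^11) / (2 × 10^11) = 4

Final answer: vₚ/vₐ = 4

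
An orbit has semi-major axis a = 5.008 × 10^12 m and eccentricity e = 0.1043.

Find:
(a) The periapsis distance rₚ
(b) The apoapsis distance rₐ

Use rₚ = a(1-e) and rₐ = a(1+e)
a = 5.008 × 10^12 m
e = 0.1043:  1 − e = 0.8957,  1 + e = 1.1043
(a) rₚ = a(1 − e) = 5.008 × 10^12 m × 0.8957 = 4.48567 × 10^12 m ≈ 4.486 × 10^12 m
(b) rₐ = a(1 + e) = 5.008 × 10^12 m × 1.1043 = 5.53033 × 10^12 m ≈ 5.53 × 10^12 m

Final answer:
(a) rₚ = 4.486 × 10^12 m
(b) rₐ = 5.53 × 10^12 m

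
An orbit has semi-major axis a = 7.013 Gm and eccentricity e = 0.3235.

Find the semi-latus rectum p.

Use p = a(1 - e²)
a = 7.013 Gm = 7.013 × 10^9 m
e = 0.3235,  e² = 0.104652,  1 − e² = 0.895348
p = a(1 − e²) = 7.013 × 10^9 m × 0.895348 = 6.27907 × 10^9 m ≈ 6.279 Gm

Final answer: p = 6.279 Gm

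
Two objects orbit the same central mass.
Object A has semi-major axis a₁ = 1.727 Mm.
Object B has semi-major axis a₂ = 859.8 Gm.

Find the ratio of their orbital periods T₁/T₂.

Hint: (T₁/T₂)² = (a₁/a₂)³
a₁ = 1.727 Mm = 1.727 × 10^6 m
a₂ = 859.8 Gm = 8.598 × 10^11 m
a₁/a₂ = 2.00861 × 10^-6
T₁/T₂ = (a₁/a₂)^(3/2) = (2.00861 × 10^-6)^1.5 = 2.8467 × 10^-9

Final answer: T₁/T₂ = 2.847 × 10^-9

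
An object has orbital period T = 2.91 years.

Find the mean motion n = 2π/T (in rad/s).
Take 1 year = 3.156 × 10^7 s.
T = 2.91 years = 9.18396 × 10^7 s
n = 2π / (9.18396 × 10^7 s) = 6.84148 × 10^-8 rad/s ≈ 6.841 × 10^-8 rad/s

Final answer: n = 6.841 × 10^-8 rad/s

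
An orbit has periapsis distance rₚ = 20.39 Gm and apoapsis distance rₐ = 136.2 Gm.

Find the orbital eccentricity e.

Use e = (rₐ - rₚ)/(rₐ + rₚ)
rₚ = 20.39 Gm = 2.039 × 10^10 m
rₐ = 136.2 Gm = 1.362 × 10^11 m
rₐ − rₚ = 1.1581 × 10^11 m
rₐ + rₚ = 1.5659 × 10^11 m
e = (rₐ − rₚ)/(rₐ + rₚ) = 0.739575

Final answer: e = 0.7396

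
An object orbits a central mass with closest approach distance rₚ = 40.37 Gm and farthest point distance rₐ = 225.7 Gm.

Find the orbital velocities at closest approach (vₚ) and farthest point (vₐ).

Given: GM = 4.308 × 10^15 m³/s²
rₚ = 40.37 Gm = 4.037 × 10^10 m
rₐ = 225.7 Gm = 2.257 × 10^11 m
GM = 4.308 × 10^15 m³/s²
a = (rₚ + rₐ)/2 = 1.33035 × 10^11 m
Vis-viva: v² = GM (2/r − 1/a)
vₚ² = 4.308 × 10^15 × (4.95417 × 10^-11 − 7.51682 × 10^-12) = 181043 m²/s²
vₚ = 425.492 m/s ≈ 425.5 m/s
vₐ² = 4.308 × 10^15 × (8.86132 × 10^-12 − 7.51682 × 10^-12) = 5792.11 m²/s²
vₐ = 76.1059 m/s ≈ 76.11 m/s

Final answer: vₚ = 425.5 m/s, vₐ = 76.11 m/s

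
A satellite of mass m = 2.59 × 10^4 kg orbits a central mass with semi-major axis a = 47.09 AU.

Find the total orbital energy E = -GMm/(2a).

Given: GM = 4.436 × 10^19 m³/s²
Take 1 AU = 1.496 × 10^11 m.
a = 47.09 AU = 7.04466 × 10^12 m
GM = 4.436 × 10^19 m³/s²
2a = 1.40893 × 10^13 m
GMm = 4.436 × 10^19 × 25900 = 1.14892 × 10^24 m³·kg/s²
E = −GMm/(2a) = -8.15457 × 10^10 J ≈ -81.55 GJ

Final answer: -81.55 GJ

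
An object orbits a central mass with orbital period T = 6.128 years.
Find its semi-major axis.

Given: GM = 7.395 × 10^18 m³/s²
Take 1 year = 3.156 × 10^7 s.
T = 6.128 years = 1.934 × 10^8 s
GM = 7.395 × 10^18 m³/s²
Kepler's third law: a³ = GM T² / (4π²)
T² = 3.74034 × 10^16 s²
a³ = (7.395 × 10^18) × (3.74034 × 10^16) / (4π²) = 7.00632 × 10^33 m³
a = (a³)^(1/3) = 1.91351 × 10^11 m ≈ 191.4 Gm

Final answer: 191.4 Gm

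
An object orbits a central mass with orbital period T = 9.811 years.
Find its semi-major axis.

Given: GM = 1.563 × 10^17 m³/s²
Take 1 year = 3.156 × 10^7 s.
T = 9.811 years = 3.09635 × 10^8 s
GM = 1.563 × 10^17 m³/s²
Kepler's third law: a³ = GM T² / (4π²)
T² = 9.58739 × 10^16 s²
a³ = (1.563 × 10^17) × (9.58739 × 10^16) / (4π²) = 3.79577 × 10^32 m³
a = (a³)^(1/3) = 7.24047 × 10^10 m ≈ 72.4 Gm

Final answer: 72.4 Gm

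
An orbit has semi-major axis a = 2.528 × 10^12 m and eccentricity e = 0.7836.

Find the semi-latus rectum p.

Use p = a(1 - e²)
a = 2.528 × 10^12 m
e = 0.7836,  e² = 0.614029,  1 − e² = 0.385971
p = a(1 − e²) = 2.528 × 10^12 m × 0.385971 = 9.75735 × 10^11 m ≈ 9.757 × 10^11 m

Final answer: p = 9.757 × 10^11 m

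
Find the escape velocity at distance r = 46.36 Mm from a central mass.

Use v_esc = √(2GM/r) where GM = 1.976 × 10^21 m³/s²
r = 46.36 Mm = 4.636 × 10^7 m
GM = 1.976 × 10^21 m³/s²
2GM/r = 2 × (1.976 × 10^21) / (4.636 × 10^7) = 8.52459 × 10^13 m²/s²
v_esc = √(2GM/r) = 9.23287 × 10^6 m/s ≈ 9233 km/s

Final answer: 9233 km/s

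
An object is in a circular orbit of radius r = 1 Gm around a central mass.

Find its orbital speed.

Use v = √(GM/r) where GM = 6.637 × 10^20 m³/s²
r = 1 Gm = 1 × 10^9 m
GM = 6.637 × 10^20 m³/s²
GM/r = (6.637 × 10^20) / (1 × 10^9) = 6.637 × 10^11 m²/s²
v = √(GM/r) = 814678 m/s ≈ 814.7 km/s

Final answer: 814.7 km/s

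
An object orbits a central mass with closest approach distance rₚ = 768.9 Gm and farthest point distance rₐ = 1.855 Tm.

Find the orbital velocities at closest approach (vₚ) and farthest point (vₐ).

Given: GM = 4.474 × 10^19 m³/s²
rₚ = 768.9 Gm = 7.689 × 10^11 m
rₐ = 1.855 Tm = 1.855 × 10^12 m
GM = 4.474 × 10^19 m³/s²
a = (rₚ + rₐ)/2 = 1.31195 × 10^12 m
Vis-viva: v² = GM (2/r − 1/a)
vₚ² = 4.474 × 10^19 × (2.60112 × 10^-12 − 7.62224 × 10^-13) = 8.22721 × 10^7 m²/s²
vₚ = 9070.4 m/s ≈ 9.07 km/s
vₐ² = 4.474 × 10^19 × (1.07817 × 10^-12 − 7.62224 × 10^-13) = 1.41353 × 10^7 m²/s²
vₐ = 3759.69 m/s ≈ 3.76 km/s

Final answer: vₚ = 9.07 km/s, vₐ = 3.76 km/s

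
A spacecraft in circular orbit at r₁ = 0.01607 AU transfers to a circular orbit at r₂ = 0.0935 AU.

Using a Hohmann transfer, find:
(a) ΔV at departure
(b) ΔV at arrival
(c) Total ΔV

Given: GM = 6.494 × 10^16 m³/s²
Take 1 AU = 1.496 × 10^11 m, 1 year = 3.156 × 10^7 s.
r₁ = 0.01607 AU = 2.40407 × 10^9 m
r₂ = 0.0935 AU = 1.39876 × 10^10 m
GM = 6.494 × 10^16 m³/s²
Transfer ellipse: a_t = (r₁ + r₂)/2 = 8.19584 × 10^9 m
Circular speed at r₁: v₁ = √(GM/r₁) = 5197.36 m/s
Transfer speed at r₁ (periapsis): v₁ₜ = √(GM(2/r₁ − 1/a_t)) = 6789.81 m/s
(a) ΔV₁ = v₁ₜ − v₁ = 1592.45 m/s ≈ 0.3359 AU/year
Circular speed at r₂: v₂ = √(GM/r₂) = 2154.69 m/s
Transfer speed at r₂ (apoapsis): v₂ₜ = √(GM(2/r₂ − 1/a_t)) = 1166.98 m/s
(b) ΔV₂ = v₂ − v₂ₜ = 987.713 m/s ≈ 0.2084 AU/year
(c) ΔV_total = ΔV₁ + ΔV₂ = 2580.16 m/s ≈ 0.5443 AU/year

Final answer:
(a) ΔV₁ = 0.3359 AU/year
(b) ΔV₂ = 0.2084 AU/year
(c) ΔV_total = 0.5443 AU/year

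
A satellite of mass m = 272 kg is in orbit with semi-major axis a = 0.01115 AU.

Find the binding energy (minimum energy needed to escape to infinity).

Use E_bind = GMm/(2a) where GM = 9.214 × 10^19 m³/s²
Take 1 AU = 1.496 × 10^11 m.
a = 0.01115 AU = 1.66804 × 10^9 m
GM = 9.214 × 10^19 m³/s²
m = 272 kg
GMm = 9.214 × 10^19 × 272 = 2.50621 × 10^22 m³·kg/s²
2a = 3.33608 × 10^9 m
E_bind = GMm/(2a) = 7.51243 × 10^12 J ≈ 7.512 TJ

Final answer: 7.512 TJ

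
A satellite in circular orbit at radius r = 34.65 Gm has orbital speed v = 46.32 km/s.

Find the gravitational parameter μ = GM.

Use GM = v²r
r = 34.65 Gm = 3.465 × 10^10 m
v = 46.32 km/s = 46320 m/s
v² = 2.14554 × 10^9 m²/s²
GM = v²r = 2.14554 × 10^9 × 3.465 × 10^10 = 7.4343 × 10^19 m³/s²
GM ≈ 7.434 × 10^19 m³/s²

Final answer: GM = 7.434 × 10^19 m³/s²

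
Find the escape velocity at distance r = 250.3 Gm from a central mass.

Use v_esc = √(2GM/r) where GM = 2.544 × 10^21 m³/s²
r = 250.3 Gm = 2.503 × 10^11 m
GM = 2.544 × 10^21 m³/s²
2GM/r = 2 × (2.544 × 10^21) / (2.503 × 10^11) = 2.03276 × 10^10 m²/s²
v_esc = √(2GM/r) = 142575 m/s ≈ 142.6 km/s

Final answer: 142.6 km/s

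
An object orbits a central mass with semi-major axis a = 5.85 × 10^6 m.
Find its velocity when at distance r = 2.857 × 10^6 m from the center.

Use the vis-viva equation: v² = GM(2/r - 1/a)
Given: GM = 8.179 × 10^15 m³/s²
a = 5.85 × 10^6 m
r = 2.857 × 10^6 m
GM = 8.179 × 10^15 m³/s²
2/r − 1/a = 7.00035 × 10^-7 − 1.7094 × 10^-7 = 5.29095 × 10^-7 m⁻¹
v² = GM (2/r − 1/a) = 4.32747 × 10^9 m²/s²
v = 65783.5 m/s ≈ 65.78 km/s

Final answer: 65.78 km/s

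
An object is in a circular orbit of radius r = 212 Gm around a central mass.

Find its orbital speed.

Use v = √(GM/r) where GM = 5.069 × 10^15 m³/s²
r = 212 Gm = 2.12 × 10^11 m
GM = 5.069 × 10^15 m³/s²
GM/r = (5.069 × 10^15) / (2.12 × 10^11) = 23910.4 m²/s²
v = √(GM/r) = 154.63 m/s ≈ 154.6 m/s

Final answer: 154.6 m/s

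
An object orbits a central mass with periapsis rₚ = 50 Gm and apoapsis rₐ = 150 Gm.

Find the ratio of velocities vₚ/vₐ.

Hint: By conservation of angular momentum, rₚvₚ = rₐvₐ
rₚ = 50 Gm = 5 × 10^10 m
rₐ = 150 Gm = 1.5 × 10^11 m
rₚvₚ = rₐvₐ  ⇒  vₚ/vₐ = rₐ/rₚ
vₚ/vₐ = (1.5 × 10^11) / (5 × 10^10) = 3

Final answer: vₚ/vₐ = 3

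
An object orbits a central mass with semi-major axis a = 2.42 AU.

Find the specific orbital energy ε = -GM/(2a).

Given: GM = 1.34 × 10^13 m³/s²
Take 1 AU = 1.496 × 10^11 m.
a = 2.42 AU = 3.62032 × 10^11 m
GM = 1.34 × 10^13 m³/s²
2a = 7.24064 × 10^11 m
ε = −GM/(2a) = -18.5067 J/kg ≈ -18.51 J/kg

Final answer: -18.51 J/kg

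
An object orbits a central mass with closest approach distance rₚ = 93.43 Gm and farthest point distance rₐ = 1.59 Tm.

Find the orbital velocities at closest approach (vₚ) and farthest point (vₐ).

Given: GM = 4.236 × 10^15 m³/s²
rₚ = 93.43 Gm = 9.343 × 10^10 m
rₐ = 1.59 Tm = 1.59 × 10^12 m
GM = 4.236 × 10^15 m³/s²
a = (rₚ + rₐ)/2 = 8.41715 × 10^11 m
Vis-viva: v² = GM (2/r − 1/a)
vₚ² = 4.236 × 10^15 × (2.14064 × 10^-11 − 1.18805 × 10^-12) = 85644.9 m²/s²
vₚ = 292.652 m/s ≈ 292.7 m/s
vₐ² = 4.236 × 10^15 × (1.25786 × 10^-12 − 1.18805 × 10^-12) = 295.72 m²/s²
vₐ = 17.1965 m/s ≈ 17.2 m/s

Final answer: vₚ = 292.7 m/s, vₐ = 17.2 m/s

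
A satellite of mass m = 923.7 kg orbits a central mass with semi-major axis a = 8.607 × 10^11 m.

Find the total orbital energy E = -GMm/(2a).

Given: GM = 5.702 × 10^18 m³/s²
a = 8.607 × 10^11 m
GM = 5.702 × 10^18 m³/s²
2a = 1.7214 × 10^12 m
GMm = 5.702 × 10^18 × 923.7 = 5.26694 × 10^21 m³·kg/s²
E = −GMm/(2a) = -3.05968 × 10^9 J ≈ -3.06 GJ

Final answer: -3.06 GJ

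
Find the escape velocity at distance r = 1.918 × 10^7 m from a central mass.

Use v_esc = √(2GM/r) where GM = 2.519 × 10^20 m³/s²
r = 1.918 × 10^7 m
GM = 2.519 × 10^20 m³/s²
2GM/r = 2 × (2.519 × 10^20) / (1.918 × 10^7) = 2.62669 × 10^13 m²/s²
v_esc = √(2GM/r) = 5.12513 × 10^6 m/s ≈ 5125 km/s

Final answer: 5125 km/s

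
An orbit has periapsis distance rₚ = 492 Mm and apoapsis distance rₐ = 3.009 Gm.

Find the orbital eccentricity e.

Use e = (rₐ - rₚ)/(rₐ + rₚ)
rₚ = 492 Mm = 4.92 × 10^8 m
rₐ = 3.009 Gm = 3.009 × 10^9 m
rₐ − rₚ = 2.517 × 10^9 m
rₐ + rₚ = 3.501 × 10^9 m
e = (rₐ − rₚ)/(rₐ + rₚ) = 0.718937

Final answer: e = 0.7189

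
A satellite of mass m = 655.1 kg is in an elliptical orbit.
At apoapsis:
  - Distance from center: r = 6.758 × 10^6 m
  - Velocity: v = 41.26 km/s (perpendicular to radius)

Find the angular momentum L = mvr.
r = 6.758 × 10^6 m
v = 41.26 km/s = 41260 m/s
vr = 41260 × 6.758 × 10^6 = 2.78835 × 10^11 m²/s
L = m × vr = 655.1 × 2.78835 × 10^11 = 1.82665 × 10^14 kg·m²/s ≈ 1.827 × 10^14 kg·m²/s

Final answer: L = 1.827 × 10^14 kg·m²/s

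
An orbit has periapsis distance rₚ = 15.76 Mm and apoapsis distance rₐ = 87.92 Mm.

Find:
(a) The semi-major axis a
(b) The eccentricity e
rₚ = 15.76 Mm = 1.576 × 10^7 m
rₐ = 87.92 Mm = 8.792 × 10^7 m
(a) a = (rₚ + rₐ)/2 = 5.184 × 10^7 m ≈ 51.84 Mm
(b) e = (rₐ − rₚ)/(rₐ + rₚ) = (7.216 × 10^7) / (1.0368 × 10^8) = 0.695988

Final answer:
(a) a = 51.84 Mm
(b) e = 0.696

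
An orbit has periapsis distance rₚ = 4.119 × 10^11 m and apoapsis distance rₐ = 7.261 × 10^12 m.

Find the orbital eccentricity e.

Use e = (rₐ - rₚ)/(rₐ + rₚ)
rₚ = 4.119 × 10^11 m
rₐ = 7.261 × 10^12 m
rₐ − rₚ = 6.8491 × 10^12 m
rₐ + rₚ = 7.6729 × 10^12 m
e = (rₐ − rₚ)/(rₐ + rₚ) = 0.892635

Final answer: e = 0.8926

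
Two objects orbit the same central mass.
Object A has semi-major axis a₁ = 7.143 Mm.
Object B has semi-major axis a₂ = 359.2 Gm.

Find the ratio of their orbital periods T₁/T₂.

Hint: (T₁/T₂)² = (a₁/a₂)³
a₁ = 7.143 Mm = 7.143 × 10^6 m
a₂ = 359.2 Gm = 3.592 × 10^11 m
a₁/a₂ = 1.98859 × 10^-5
T₁/T₂ = (a₁/a₂)^(3/2) = (1.98859 × 10^-5)^1.5 = 8.86781 × 10^-8

Final answer: T₁/T₂ = 8.868 × 10^-8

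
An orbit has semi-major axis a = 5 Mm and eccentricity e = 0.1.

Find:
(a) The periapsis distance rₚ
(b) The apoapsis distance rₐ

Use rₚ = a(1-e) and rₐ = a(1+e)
a = 5 Mm = 5 × 10^6 m
e = 0.1:  1 − e = 0.9,  1 + e = 1.1
(a) rₚ = a(1 − e) = 5 × 10^6 m × 0.9 = 4.5 × 10^6 m ≈ 4.5 Mm
(b) rₐ = a(1 + e) = 5 × 10^6 m × 1.1 = 5.5 × 10^6 m ≈ 5.5 Mm

Final answer:
(a) rₚ = 4.5 Mm
(b) rₐ = 5.5 Mm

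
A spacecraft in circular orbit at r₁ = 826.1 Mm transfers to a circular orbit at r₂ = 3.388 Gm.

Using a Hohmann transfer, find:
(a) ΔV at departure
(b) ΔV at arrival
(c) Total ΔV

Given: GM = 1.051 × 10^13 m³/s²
r₁ = 826.1 Mm = 8.261 × 10^8 m
r₂ = 3.388 Gm = 3.388 × 10^9 m
GM = 1.051 × 10^13 m³/s²
Transfer ellipse: a_t = (r₁ + r₂)/2 = 2.10705 × 10^9 m
Circular speed at r₁: v₁ = √(GM/r₁) = 112.794 m/s
Transfer speed at r₁ (periapsis): v₁ₜ = √(GM(2/r₁ − 1/a_t)) = 143.027 m/s
(a) ΔV₁ = v₁ₜ − v₁ = 30.2337 m/s ≈ 30.23 m/s
Circular speed at r₂: v₂ = √(GM/r₂) = 55.6967 m/s
Transfer speed at r₂ (apoapsis): v₂ₜ = √(GM(2/r₂ − 1/a_t)) = 34.8745 m/s
(b) ΔV₂ = v₂ − v₂ₜ = 20.8222 m/s ≈ 20.82 m/s
(c) ΔV_total = ΔV₁ + ΔV₂ = 51.0559 m/s ≈ 51.06 m/s

Final answer:
(a) ΔV₁ = 30.23 m/s
(b) ΔV₂ = 20.82 m/s
(c) ΔV_total = 51.06 m/s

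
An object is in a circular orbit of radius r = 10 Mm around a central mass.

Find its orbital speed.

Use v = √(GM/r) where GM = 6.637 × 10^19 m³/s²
r = 10 Mm = 1 × 10^7 m
GM = 6.637 × 10^19 m³/s²
GM/r = (6.637 × 10^19) / (1 × 10^7) = 6.637 × 10^12 m²/s²
v = √(GM/r) = 2.57624 × 10^6 m/s ≈ 2576 km/s

Final answer: 2576 km/s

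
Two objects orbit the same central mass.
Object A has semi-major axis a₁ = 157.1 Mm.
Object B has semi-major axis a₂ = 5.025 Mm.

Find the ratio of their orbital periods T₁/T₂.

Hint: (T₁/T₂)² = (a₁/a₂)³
a₁ = 157.1 Mm = 1.571 × 10^8 m
a₂ = 5.025 Mm = 5.025 × 10^6 m
a₁/a₂ = 31.2637
T₁/T₂ = (a₁/a₂)^(3/2) = (31.2637)^1.5 = 174.808

Final answer: T₁/T₂ = 174.8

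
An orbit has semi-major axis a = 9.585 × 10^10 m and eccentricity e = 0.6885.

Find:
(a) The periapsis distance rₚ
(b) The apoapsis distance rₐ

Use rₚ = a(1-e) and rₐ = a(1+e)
a = 9.585 × 10^10 m
e = 0.6885:  1 − e = 0.3115,  1 + e = 1.6885
(a) rₚ = a(1 − e) = 9.585 × 10^10 m × 0.3115 = 2.98573 × 10^10 m ≈ 2.986 × 10^10 m
(b) rₐ = a(1 + e) = 9.585 × 10^10 m × 1.6885 = 1.61843 × 10^11 m ≈ 1.618 × 10^11 m

Final answer:
(a) rₚ = 2.986 × 10^10 m
(b) rₐ = 1.618 × 10^11 m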